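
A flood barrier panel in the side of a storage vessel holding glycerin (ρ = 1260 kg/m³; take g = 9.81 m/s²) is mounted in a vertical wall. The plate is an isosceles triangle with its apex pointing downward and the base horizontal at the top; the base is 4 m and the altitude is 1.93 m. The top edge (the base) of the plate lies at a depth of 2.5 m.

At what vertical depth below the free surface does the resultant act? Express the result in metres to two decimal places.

h_p = 3.21 m

γ = ρg = 1260 × 9.81 / 1000 = 12.3606 kN/m³.
With the apex down, the centroid sits h/3 = 1.93/3 = 0.643333 m below the base (the top edge), so the centroid depth is h_c = 2.5 + 0.643333 = 3.14333 m.
A = ½ × 4 × 1.93 = 3.86 m².
Resultant F = γ·h_c·A = 12.3606 × 3.14333 × 3.86 = 149.974 kN.
I_c = b·h³/36 = 4 × 1.93³/36 = 0.798784 m⁴.
Centre of pressure: y_p = y_c + I_c/(y_c·A) = 3.14333 + 0.798784/(3.14333 × 3.86) = 3.14333 + 0.0658343 = 3.20916 m along the plane.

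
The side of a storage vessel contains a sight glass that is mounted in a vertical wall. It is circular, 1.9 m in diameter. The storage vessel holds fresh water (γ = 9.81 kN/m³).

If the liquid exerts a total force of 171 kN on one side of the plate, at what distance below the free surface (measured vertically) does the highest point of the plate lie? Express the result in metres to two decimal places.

γ = 9.81 kN/m³.
A = π(0.95)² = 2.83529 m².
From F = γ·h_c·A, the centroid depth is h_c = 171/(9.81 × 2.83529) = 6.14794 m.
The centroid is at the centre, 0.95 m below the top of the plate, so the highest point sits at h_top = 6.14794 − 0.95 = 5.19794 m below the surface.

d_top ≈ 5.20 m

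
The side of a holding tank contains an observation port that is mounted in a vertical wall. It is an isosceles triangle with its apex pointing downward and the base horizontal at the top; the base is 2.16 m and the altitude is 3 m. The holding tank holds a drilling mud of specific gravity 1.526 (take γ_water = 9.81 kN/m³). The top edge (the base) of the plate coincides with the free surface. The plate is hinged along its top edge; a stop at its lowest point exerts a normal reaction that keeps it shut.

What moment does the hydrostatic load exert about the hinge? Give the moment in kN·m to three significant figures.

γ = 1.526 × 9.81 = 14.97006 kN/m³.
With the apex down, the centroid sits h/3 = 3/3 = 1 m below the base (the top edge), so the centroid depth is h_c = 1 m.
A = ½ × 2.16 × 3 = 3.24 m².
Resultant F = γ·h_c·A = 14.97006 × 1 × 3.24 = 48.503 kN.
I_c = b·h³/36 = 2.16 × 3³/36 = 1.62 m⁴.
Centre of pressure: y_p = y_c + I_c/(y_c·A) = 1 + 1.62/(1 × 3.24) = 1 + 0.5 = 1.5 m along the plane.
The resultant acts 1 + 0.5 = 1.5 m (along the plate) below the hinge at the top edge, so the moment about the hinge is M = F × 1.5 = 48.503 × 1.5 = 72.7545 kN·m.

M ≈ 72.8 kN·m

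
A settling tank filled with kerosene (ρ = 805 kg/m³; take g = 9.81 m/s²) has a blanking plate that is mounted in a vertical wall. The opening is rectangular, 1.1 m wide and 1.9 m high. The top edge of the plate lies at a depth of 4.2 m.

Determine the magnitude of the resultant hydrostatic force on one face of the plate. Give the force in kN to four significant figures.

γ = ρg = 805 × 9.81 / 1000 = 7.89705 kN/m³.
The centroid lies 1.9/2 = 0.95 m below the top edge, so the centroid depth is h_c = 4.2 + 0.95 = 5.15 m.
A = 1.1 × 1.9 = 2.09 m².
Resultant F = γ·h_c·A = 7.89705 × 5.15 × 2.09 = 84.9999 kN.

F ≈ 85.00 kN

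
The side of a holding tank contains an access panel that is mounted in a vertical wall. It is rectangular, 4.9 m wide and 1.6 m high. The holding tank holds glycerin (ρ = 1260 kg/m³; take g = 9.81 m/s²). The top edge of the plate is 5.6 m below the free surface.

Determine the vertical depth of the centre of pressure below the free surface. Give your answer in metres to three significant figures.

γ = ρg = 1260 × 9.81 / 1000 = 12.3606 kN/m³.
The centroid lies 1.6/2 = 0.8 m below the top edge, so the centroid depth is h_c = 5.6 + 0.8 = 6.4 m.
A = 4.9 × 1.6 = 7.84 m².
Resultant F = γ·h_c·A = 12.3606 × 6.4 × 7.84 = 620.205 kN.
I_c = b·h³/12 = 4.9 × 1.6³/12 = 1.67253 m⁴.
Centre of pressure: y_p = y_c + I_c/(y_c·A) = 6.4 + 1.67253/(6.4 × 7.84) = 6.4 + 0.0333333 = 6.43333 m along the plane.

h_p = 6.43 m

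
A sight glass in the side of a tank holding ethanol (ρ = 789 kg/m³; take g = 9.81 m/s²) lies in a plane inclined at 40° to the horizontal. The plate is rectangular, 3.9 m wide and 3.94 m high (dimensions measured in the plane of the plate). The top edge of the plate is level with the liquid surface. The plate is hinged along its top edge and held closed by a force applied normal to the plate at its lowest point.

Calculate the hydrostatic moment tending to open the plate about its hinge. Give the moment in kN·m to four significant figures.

γ = ρg = 789 × 9.81 / 1000 = 7.74009 kN/m³.
Let θ = 40° be the plate's angle to the horizontal; measure y along the incline from where the plane meets the free surface. Vertical depth h = y·sinθ with sinθ = 0.642788.
The centroid lies 3.94/2 = 1.97 m below the top edge, so y_c = 1.97 m and h_c = 1.97 × 0.642788 = 1.26629 m.
A = 3.9 × 3.94 = 15.366 m².
Resultant F = γ·h_c·A = 7.74009 × 1.26629 × 15.366 = 150.605 kN.
I_c = b·h³/12 = 3.9 × 3.94³/12 = 19.878 m⁴.
Centre of pressure: y_p = y_c + I_c/(y_c·A) = 1.97 + 19.878/(1.97 × 15.366) = 1.97 + 0.656668 = 2.62667 m along the plane.
The resultant acts 1.97 + 0.656668 = 2.62667 m (along the plate) below the hinge at the top edge, so the moment about the hinge is M = F × 2.62667 = 150.605 × 2.62667 = 395.59 kN·m.

M ≈ 395.6 kN·m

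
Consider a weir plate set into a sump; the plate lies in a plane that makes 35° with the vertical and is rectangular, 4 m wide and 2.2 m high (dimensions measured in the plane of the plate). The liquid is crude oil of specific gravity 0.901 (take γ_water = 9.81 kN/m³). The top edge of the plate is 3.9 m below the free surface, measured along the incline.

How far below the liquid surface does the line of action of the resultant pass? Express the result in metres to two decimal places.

h_p = 4.16 m

γ = 0.901 × 9.81 = 8.83881 kN/m³.
The plate makes 35° with the vertical, i.e. θ = 90° − 35° = 55° to the horizontal. Measuring y along the incline from the free-surface line, vertical depth h = y·sinθ with sinθ = 0.819152.
The centroid lies 2.2/2 = 1.1 m below the top edge, so y_c = 3.9 + 1.1 = 5 m and h_c = 5 × 0.819152 = 4.09576 m.
A = 4 × 2.2 = 8.8 m².
Resultant F = γ·h_c·A = 8.83881 × 4.09576 × 8.8 = 318.574 kN.
I_c = b·h³/12 = 4 × 2.2³/12 = 3.54933 m⁴.
Centre of pressure: y_p = y_c + I_c/(y_c·A) = 5 + 3.54933/(5 × 8.8) = 5 + 0.0806666 = 5.08067 m along the plane.
Vertically, h_p = y_p·sinθ = 5.08067 × 0.819152 = 4.16184 m.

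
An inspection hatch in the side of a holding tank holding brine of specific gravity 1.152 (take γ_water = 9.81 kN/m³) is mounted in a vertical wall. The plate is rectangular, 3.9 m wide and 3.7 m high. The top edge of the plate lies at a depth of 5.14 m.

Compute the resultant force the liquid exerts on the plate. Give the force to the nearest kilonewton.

F ≈ 1140 kN

γ = 1.152 × 9.81 = 11.30112 kN/m³.
The centroid lies 3.7/2 = 1.85 m below the top edge, so the centroid depth is h_c = 5.14 + 1.85 = 6.99 m.
A = 3.9 × 3.7 = 14.43 m².
Resultant F = γ·h_c·A = 11.30112 × 6.99 × 14.43 = 1139.9 kN.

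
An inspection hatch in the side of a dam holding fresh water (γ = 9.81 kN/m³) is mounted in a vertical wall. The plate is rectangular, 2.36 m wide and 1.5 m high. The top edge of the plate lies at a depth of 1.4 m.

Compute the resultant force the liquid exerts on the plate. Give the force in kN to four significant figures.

γ = 9.81 kN/m³.
The centroid lies 1.5/2 = 0.75 m below the top edge, so the centroid depth is h_c = 1.4 + 0.75 = 2.15 m.
A = 2.36 × 1.5 = 3.54 m².
Resultant F = γ·h_c·A = 9.81 × 2.15 × 3.54 = 74.6639 kN.

F ≈ 74.66 kN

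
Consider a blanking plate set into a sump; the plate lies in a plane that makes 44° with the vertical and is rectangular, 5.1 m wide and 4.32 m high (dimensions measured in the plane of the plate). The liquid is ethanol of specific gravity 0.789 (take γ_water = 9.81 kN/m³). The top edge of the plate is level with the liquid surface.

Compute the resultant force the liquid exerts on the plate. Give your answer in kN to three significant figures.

γ = 0.789 × 9.81 = 7.74009 kN/m³.
The plate makes 44° with the vertical, i.e. θ = 90° − 44° = 46° to the horizontal. Measuring y along the incline from the free-surface line, vertical depth h = y·sinθ with sinθ = 0.719340.
The centroid lies 4.32/2 = 2.16 m below the top edge, so y_c = 2.16 m and h_c = 2.16 × 0.719340 = 1.55377 m.
A = 5.1 × 4.32 = 22.032 m².
Resultant F = γ·h_c·A = 7.74009 × 1.55377 × 22.032 = 264.964 kN.

F ≈ 265 kN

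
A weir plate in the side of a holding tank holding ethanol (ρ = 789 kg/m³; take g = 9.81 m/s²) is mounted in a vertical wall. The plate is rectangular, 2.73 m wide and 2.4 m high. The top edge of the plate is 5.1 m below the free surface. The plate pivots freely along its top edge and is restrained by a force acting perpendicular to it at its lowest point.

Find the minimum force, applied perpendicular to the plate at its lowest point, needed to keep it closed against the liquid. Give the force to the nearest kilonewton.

γ = ρg = 789 × 9.81 / 1000 = 7.74009 kN/m³.
The centroid lies 2.4/2 = 1.2 m below the top edge, so the centroid depth is h_c = 5.1 + 1.2 = 6.3 m.
A = 2.73 × 2.4 = 6.552 m².
Resultant F = γ·h_c·A = 7.74009 × 6.3 × 6.552 = 319.492 kN.
I_c = b·h³/12 = 2.73 × 2.4³/12 = 3.14496 m⁴.
Centre of pressure: y_p = y_c + I_c/(y_c·A) = 6.3 + 3.14496/(6.3 × 6.552) = 6.3 + 0.0761905 = 6.37619 m along the plane.
The resultant acts 1.2 + 0.0761905 = 1.27619 m (along the plate) below the hinge at the top edge, so the moment about the hinge is M = F × 1.27619 = 319.492 × 1.27619 = 407.732 kN·m.
A normal force at the bottom, 2.4 m from the hinge, must supply this moment: P = 407.732/2.4 = 169.888 kN.

P ≈ 170 kN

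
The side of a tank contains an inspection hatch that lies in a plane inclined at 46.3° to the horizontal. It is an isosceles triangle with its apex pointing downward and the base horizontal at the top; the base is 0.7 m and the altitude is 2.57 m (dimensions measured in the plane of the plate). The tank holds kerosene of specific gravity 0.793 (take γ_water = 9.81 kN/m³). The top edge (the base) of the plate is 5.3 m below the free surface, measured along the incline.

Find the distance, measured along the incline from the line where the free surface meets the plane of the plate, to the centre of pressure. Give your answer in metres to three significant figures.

y_p = 6.22 m

γ = 0.793 × 9.81 = 7.77933 kN/m³.
Let θ = 46.3° be the plate's angle to the horizontal; measure y along the incline from where the plane meets the free surface. Vertical depth h = y·sinθ with sinθ = 0.722967.
With the apex down, the centroid sits h/3 = 2.57/3 = 0.856667 m below the base (the top edge), so y_c = 5.3 + 0.856667 = 6.15667 m and h_c = 6.15667 × 0.722967 = 4.45107 m.
A = ½ × 0.7 × 2.57 = 0.8995 m².
Resultant F = γ·h_c·A = 7.77933 × 4.45107 × 0.8995 = 31.1464 kN.
I_c = b·h³/36 = 0.7 × 2.57³/36 = 0.330062 m⁴.
Centre of pressure: y_p = y_c + I_c/(y_c·A) = 6.15667 + 0.330062/(6.15667 × 0.8995) = 6.15667 + 0.0596003 = 6.21627 m along the plane.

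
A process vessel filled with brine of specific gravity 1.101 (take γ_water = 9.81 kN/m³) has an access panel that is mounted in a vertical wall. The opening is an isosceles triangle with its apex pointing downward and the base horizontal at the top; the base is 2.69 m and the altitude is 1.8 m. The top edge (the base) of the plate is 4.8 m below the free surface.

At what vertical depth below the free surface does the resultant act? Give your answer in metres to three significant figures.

γ = 1.101 × 9.81 = 10.80081 kN/m³.
With the apex down, the centroid sits h/3 = 1.8/3 = 0.6 m below the base (the top edge), so the centroid depth is h_c = 4.8 + 0.6 = 5.4 m.
A = ½ × 2.69 × 1.8 = 2.421 m².
Resultant F = γ·h_c·A = 10.80081 × 5.4 × 2.421 = 141.203 kN.
I_c = b·h³/36 = 2.69 × 1.8³/36 = 0.43578 m⁴.
Centre of pressure: y_p = y_c + I_c/(y_c·A) = 5.4 + 0.43578/(5.4 × 2.421) = 5.4 + 0.0333333 = 5.43333 m along the plane.

h_p = 5.43 m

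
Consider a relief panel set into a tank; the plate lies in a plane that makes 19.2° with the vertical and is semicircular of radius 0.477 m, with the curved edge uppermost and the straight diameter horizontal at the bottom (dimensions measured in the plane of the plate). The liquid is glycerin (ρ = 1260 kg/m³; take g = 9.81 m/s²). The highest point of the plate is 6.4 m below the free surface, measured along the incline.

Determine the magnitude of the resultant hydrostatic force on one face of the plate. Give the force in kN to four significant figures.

γ = ρg = 1260 × 9.81 / 1000 = 12.3606 kN/m³.
The plate makes 19.2° with the vertical, i.e. θ = 90° − 19.2° = 70.8° to the horizontal. Measuring y along the incline from the free-surface line, vertical depth h = y·sinθ with sinθ = 0.944376.
The centroid lies 4r/(3π) = 0.202445 m above the diameter, so r − 4r/(3π) = 0.477 − 0.202445 = 0.274555 m below the topmost point, so y_c = 6.4 + 0.274555 = 6.67456 m and h_c = 6.67456 × 0.944376 = 6.30329 m.
A = πr²/2 = π × 0.477²/2 = 0.357402 m².
Resultant F = γ·h_c·A = 12.3606 × 6.30329 × 0.357402 = 27.8461 kN.

F ≈ 27.85 kN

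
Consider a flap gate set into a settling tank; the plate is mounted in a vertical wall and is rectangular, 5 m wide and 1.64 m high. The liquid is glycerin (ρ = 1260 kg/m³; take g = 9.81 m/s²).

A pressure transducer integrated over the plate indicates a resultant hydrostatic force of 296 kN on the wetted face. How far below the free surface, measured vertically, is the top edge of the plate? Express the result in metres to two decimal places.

γ = ρg = 1260 × 9.81 / 1000 = 12.3606 kN/m³.
A = 5 × 1.64 = 8.2 m².
From F = γ·h_c·A, the centroid depth is h_c = 296/(12.3606 × 8.2) = 2.92037 m.
The centroid lies 1.64/2 = 0.82 m below the top edge, so the top edge sits at h_top = 2.92037 − 0.82 = 2.10037 m below the surface.

d_top ≈ 2.10 m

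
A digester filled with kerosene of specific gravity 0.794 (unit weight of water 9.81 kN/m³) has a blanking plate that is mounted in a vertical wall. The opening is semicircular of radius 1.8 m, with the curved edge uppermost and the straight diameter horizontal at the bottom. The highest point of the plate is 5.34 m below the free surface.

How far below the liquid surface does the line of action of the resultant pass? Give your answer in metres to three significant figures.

h_p = 6.41 m

γ = 0.794 × 9.81 = 7.78914 kN/m³.
The centroid lies 4r/(3π) = 0.763944 m above the diameter, so r − 4r/(3π) = 1.8 − 0.763944 = 1.03606 m below the topmost point, so the centroid depth is h_c = 5.34 + 1.03606 = 6.37606 m.
A = πr²/2 = π × 1.8²/2 = 5.08938 m².
Resultant F = γ·h_c·A = 7.78914 × 6.37606 × 5.08938 = 252.759 kN.
I_c = (π/8 − 8/(9π))·r⁴ = 0.109757 × 1.8⁴ = 1.15219 m⁴.
Centre of pressure: y_p = y_c + I_c/(y_c·A) = 6.37606 + 1.15219/(6.37606 × 5.08938) = 6.37606 + 0.0355064 = 6.41157 m along the plane.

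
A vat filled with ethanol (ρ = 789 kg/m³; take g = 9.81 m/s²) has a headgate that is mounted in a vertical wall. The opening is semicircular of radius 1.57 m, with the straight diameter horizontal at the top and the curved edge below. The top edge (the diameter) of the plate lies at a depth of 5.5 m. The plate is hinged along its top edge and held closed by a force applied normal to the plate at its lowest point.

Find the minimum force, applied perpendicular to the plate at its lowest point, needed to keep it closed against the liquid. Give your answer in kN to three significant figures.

γ = ρg = 789 × 9.81 / 1000 = 7.74009 kN/m³.
The centroid of a semicircle lies 4r/(3π) = 0.666329 m from the diameter, here below the top edge, so the centroid depth is h_c = 5.5 + 0.666329 = 6.16633 m.
A = πr²/2 = π × 1.57²/2 = 3.87186 m².
Resultant F = γ·h_c·A = 7.74009 × 6.16633 × 3.87186 = 184.796 kN.
I_c = (π/8 − 8/(9π))·r⁴ = 0.109757 × 1.57⁴ = 0.666854 m⁴.
Centre of pressure: y_p = y_c + I_c/(y_c·A) = 6.16633 + 0.666854/(6.16633 × 3.87186) = 6.16633 + 0.0279309 = 6.19426 m along the plane.
The resultant acts 0.666329 + 0.0279309 = 0.69426 m (along the plate) below the hinge at the top edge, so the moment about the hinge is M = F × 0.69426 = 184.796 × 0.69426 = 128.296 kN·m.
A normal force at the bottom, 1.57 m from the hinge, must supply this moment: P = 128.296/1.57 = 81.7172 kN.

P ≈ 81.7 kN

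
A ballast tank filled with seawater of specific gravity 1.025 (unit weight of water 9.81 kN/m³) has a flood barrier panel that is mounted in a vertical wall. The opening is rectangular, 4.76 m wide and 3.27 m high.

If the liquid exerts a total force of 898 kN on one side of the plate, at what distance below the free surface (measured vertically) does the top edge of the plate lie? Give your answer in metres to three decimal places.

γ = 1.025 × 9.81 = 10.05525 kN/m³.
A = 4.76 × 3.27 = 15.5652 m².
From F = γ·h_c·A, the centroid depth is h_c = 898/(10.05525 × 15.5652) = 5.73758 m.
The centroid lies 3.27/2 = 1.635 m below the top edge, so the top edge sits at h_top = 5.73758 − 1.635 = 4.10258 m below the surface.

d_top ≈ 4.103 m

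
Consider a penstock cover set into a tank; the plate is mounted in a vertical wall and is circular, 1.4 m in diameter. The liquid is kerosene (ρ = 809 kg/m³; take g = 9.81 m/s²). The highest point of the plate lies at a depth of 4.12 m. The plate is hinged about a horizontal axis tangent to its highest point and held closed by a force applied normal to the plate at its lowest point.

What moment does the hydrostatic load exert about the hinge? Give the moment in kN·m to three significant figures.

M ≈ 42.7 kN·m

γ = ρg = 809 × 9.81 / 1000 = 7.93629 kN/m³.
The centroid is at the centre, 0.7 m below the top of the plate, so the centroid depth is h_c = 4.12 + 0.7 = 4.82 m.
A = π(0.7)² = 1.53938 m².
Resultant F = γ·h_c·A = 7.93629 × 4.82 × 1.53938 = 58.8858 kN.
I_c = πr⁴/4 = π × 0.7⁴/4 = 0.188574 m⁴.
Centre of pressure: y_p = y_c + I_c/(y_c·A) = 4.82 + 0.188574/(4.82 × 1.53938) = 4.82 + 0.0254149 = 4.84541 m along the plane.
The resultant acts 0.7 + 0.0254149 = 0.725415 m (along the plate) below the hinge at the top edge, so the moment about the hinge is M = F × 0.725415 = 58.8858 × 0.725415 = 42.7166 kN·m.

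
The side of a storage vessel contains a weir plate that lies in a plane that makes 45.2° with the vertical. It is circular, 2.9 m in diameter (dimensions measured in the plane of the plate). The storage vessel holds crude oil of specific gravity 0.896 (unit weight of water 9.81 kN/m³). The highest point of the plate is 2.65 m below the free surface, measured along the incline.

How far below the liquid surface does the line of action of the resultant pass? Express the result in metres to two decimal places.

h_p = 2.98 m

γ = 0.896 × 9.81 = 8.78976 kN/m³.
The plate makes 45.2° with the vertical, i.e. θ = 90° − 45.2° = 44.8° to the horizontal. Measuring y along the incline from the free-surface line, vertical depth h = y·sinθ with sinθ = 0.704634.
The centroid is at the centre, 1.45 m below the top of the plate, so y_c = 2.65 + 1.45 = 4.1 m and h_c = 4.1 × 0.704634 = 2.889 m.
A = π(1.45)² = 6.6052 m².
Resultant F = γ·h_c·A = 8.78976 × 2.889 × 6.6052 = 167.73 kN.
I_c = πr⁴/4 = π × 1.45⁴/4 = 3.47186 m⁴.
Centre of pressure: y_p = y_c + I_c/(y_c·A) = 4.1 + 3.47186/(4.1 × 6.6052) = 4.1 + 0.128201 = 4.2282 m along the plane.
Vertically, h_p = y_p·sinθ = 4.2282 × 0.704634 = 2.97933 m.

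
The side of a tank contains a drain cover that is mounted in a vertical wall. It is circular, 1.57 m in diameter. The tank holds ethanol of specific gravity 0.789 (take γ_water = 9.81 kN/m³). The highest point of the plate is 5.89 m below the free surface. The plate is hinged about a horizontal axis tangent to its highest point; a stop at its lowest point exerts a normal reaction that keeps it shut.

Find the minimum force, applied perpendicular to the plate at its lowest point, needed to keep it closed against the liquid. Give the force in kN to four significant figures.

γ = 0.789 × 9.81 = 7.74009 kN/m³.
The centroid is at the centre, 0.785 m below the top of the plate, so the centroid depth is h_c = 5.89 + 0.785 = 6.675 m.
A = π(0.785)² = 1.93593 m².
Resultant F = γ·h_c·A = 7.74009 × 6.675 × 1.93593 = 100.02 kN.
I_c = πr⁴/4 = π × 0.785⁴/4 = 0.298242 m⁴.
Centre of pressure: y_p = y_c + I_c/(y_c·A) = 6.675 + 0.298242/(6.675 × 1.93593) = 6.675 + 0.0230796 = 6.69808 m along the plane.
The resultant acts 0.785 + 0.0230796 = 0.80808 m (along the plate) below the hinge at the top edge, so the moment about the hinge is M = F × 0.80808 = 100.02 × 0.80808 = 80.8242 kN·m.
A normal force at the bottom, 1.57 m from the hinge, must supply this moment: P = 80.8242/1.57 = 51.4804 kN.

P ≈ 51.48 kN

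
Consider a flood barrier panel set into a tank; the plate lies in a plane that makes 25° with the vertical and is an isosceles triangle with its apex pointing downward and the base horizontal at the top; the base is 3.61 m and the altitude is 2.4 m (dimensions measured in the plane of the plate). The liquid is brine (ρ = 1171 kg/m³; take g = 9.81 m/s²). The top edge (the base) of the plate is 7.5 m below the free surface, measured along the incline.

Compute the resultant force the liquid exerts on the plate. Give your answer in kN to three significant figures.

F ≈ 374 kN

γ = ρg = 1171 × 9.81 / 1000 = 11.48751 kN/m³.
The plate makes 25° with the vertical, i.e. θ = 90° − 25° = 65° to the horizontal. Measuring y along the incline from the free-surface line, vertical depth h = y·sinθ with sinθ = 0.906308.
With the apex down, the centroid sits h/3 = 2.4/3 = 0.8 m below the base (the top edge), so y_c = 7.5 + 0.8 = 8.3 m and h_c = 8.3 × 0.906308 = 7.52236 m.
A = ½ × 3.61 × 2.4 = 4.332 m².
Resultant F = γ·h_c·A = 11.48751 × 7.52236 × 4.332 = 374.342 kN.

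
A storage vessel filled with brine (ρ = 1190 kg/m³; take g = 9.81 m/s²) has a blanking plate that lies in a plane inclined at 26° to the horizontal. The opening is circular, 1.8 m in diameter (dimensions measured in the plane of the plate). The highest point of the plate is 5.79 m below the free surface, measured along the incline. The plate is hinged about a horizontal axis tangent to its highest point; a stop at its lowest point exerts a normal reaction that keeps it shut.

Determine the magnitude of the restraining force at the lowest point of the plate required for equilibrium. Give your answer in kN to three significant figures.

P ≈ 45.0 kN

γ = ρg = 1190 × 9.81 / 1000 = 11.6739 kN/m³.
Let θ = 26° be the plate's angle to the horizontal; measure y along the incline from where the plane meets the free surface. Vertical depth h = y·sinθ with sinθ = 0.438371.
The centroid is at the centre, 0.9 m below the top of the plate, so y_c = 5.79 + 0.9 = 6.69 m and h_c = 6.69 × 0.438371 = 2.9327 m.
A = π(0.9)² = 2.54469 m².
Resultant F = γ·h_c·A = 11.6739 × 2.9327 × 2.54469 = 87.1201 kN.
I_c = πr⁴/4 = π × 0.9⁴/4 = 0.5153 m⁴.
Centre of pressure: y_p = y_c + I_c/(y_c·A) = 6.69 + 0.5153/(6.69 × 2.54469) = 6.69 + 0.0302691 = 6.72027 m along the plane.
The resultant acts 0.9 + 0.0302691 = 0.930269 m (along the plate) below the hinge at the top edge, so the moment about the hinge is M = F × 0.930269 = 87.1201 × 0.930269 = 81.0451 kN·m.
A normal force at the bottom, 1.8 m from the hinge, must supply this moment: P = 81.0451/1.8 = 45.0251 kN.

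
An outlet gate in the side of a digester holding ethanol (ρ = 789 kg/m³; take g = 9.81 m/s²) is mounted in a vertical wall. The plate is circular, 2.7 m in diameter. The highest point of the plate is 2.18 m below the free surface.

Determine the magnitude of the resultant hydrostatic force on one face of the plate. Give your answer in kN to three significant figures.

F ≈ 156 kN

γ = ρg = 789 × 9.81 / 1000 = 7.74009 kN/m³.
The centroid is at the centre, 1.35 m below the top of the plate, so the centroid depth is h_c = 2.18 + 1.35 = 3.53 m.
A = π(1.35)² = 5.72555 m².
Resultant F = γ·h_c·A = 7.74009 × 3.53 × 5.72555 = 156.436 kN.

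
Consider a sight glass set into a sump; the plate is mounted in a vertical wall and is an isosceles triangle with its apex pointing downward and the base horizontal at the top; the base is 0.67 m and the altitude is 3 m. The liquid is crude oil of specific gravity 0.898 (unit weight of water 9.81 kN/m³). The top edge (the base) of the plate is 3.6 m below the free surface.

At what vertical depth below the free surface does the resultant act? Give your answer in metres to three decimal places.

γ = 0.898 × 9.81 = 8.80938 kN/m³.
With the apex down, the centroid sits h/3 = 3/3 = 1 m below the base (the top edge), so the centroid depth is h_c = 3.6 + 1 = 4.6 m.
A = ½ × 0.67 × 3 = 1.005 m².
Resultant F = γ·h_c·A = 8.80938 × 4.6 × 1.005 = 40.7258 kN.
I_c = b·h³/36 = 0.67 × 3³/36 = 0.5025 m⁴.
Centre of pressure: y_p = y_c + I_c/(y_c·A) = 4.6 + 0.5025/(4.6 × 1.005) = 4.6 + 0.108696 = 4.7087 m along the plane.

h_p = 4.709 m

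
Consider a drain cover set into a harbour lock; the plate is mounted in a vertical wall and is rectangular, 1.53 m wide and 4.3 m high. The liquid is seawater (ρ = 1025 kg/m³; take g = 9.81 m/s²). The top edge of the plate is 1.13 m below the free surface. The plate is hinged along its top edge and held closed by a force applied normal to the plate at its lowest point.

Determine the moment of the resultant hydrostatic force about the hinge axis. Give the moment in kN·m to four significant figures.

γ = ρg = 1025 × 9.81 / 1000 = 10.05525 kN/m³.
The centroid lies 4.3/2 = 2.15 m below the top edge, so the centroid depth is h_c = 1.13 + 2.15 = 3.28 m.
A = 1.53 × 4.3 = 6.579 m².
Resultant F = γ·h_c·A = 10.05525 × 3.28 × 6.579 = 216.983 kN.
I_c = b·h³/12 = 1.53 × 4.3³/12 = 10.1371 m⁴.
Centre of pressure: y_p = y_c + I_c/(y_c·A) = 3.28 + 10.1371/(3.28 × 6.579) = 3.28 + 0.469764 = 3.74976 m along the plane.
The resultant acts 2.15 + 0.469764 = 2.61976 m (along the plate) below the hinge at the top edge, so the moment about the hinge is M = F × 2.61976 = 216.983 × 2.61976 = 568.443 kN·m.

M ≈ 568.4 kN·m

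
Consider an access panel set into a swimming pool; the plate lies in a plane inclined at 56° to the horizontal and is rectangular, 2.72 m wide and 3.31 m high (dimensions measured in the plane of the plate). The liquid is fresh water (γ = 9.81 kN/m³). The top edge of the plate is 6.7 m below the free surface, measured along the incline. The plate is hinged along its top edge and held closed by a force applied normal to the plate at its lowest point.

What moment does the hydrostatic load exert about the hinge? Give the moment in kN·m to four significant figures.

M ≈ 1079 kN·m

γ = 9.81 kN/m³.
Let θ = 56° be the plate's angle to the horizontal; measure y along the incline from where the plane meets the free surface. Vertical depth h = y·sinθ with sinθ = 0.829038.
The centroid lies 3.31/2 = 1.655 m below the top edge, so y_c = 6.7 + 1.655 = 8.355 m and h_c = 8.355 × 0.829038 = 6.92661 m.
A = 2.72 × 3.31 = 9.0032 m².
Resultant F = γ·h_c·A = 9.81 × 6.92661 × 9.0032 = 611.768 kN.
I_c = b·h³/12 = 2.72 × 3.31³/12 = 8.22 m⁴.
Centre of pressure: y_p = y_c + I_c/(y_c·A) = 8.355 + 8.22/(8.355 × 9.0032) = 8.355 + 0.109277 = 8.46428 m along the plane.
The resultant acts 1.655 + 0.109277 = 1.76428 m (along the plate) below the hinge at the top edge, so the moment about the hinge is M = F × 1.76428 = 611.768 × 1.76428 = 1079.33 kN·m.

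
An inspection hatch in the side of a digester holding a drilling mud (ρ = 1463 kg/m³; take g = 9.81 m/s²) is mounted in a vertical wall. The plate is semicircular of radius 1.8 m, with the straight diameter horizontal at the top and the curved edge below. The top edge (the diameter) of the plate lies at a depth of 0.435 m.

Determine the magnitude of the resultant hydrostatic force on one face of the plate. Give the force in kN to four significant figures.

γ = ρg = 1463 × 9.81 / 1000 = 14.35203 kN/m³.
The centroid of a semicircle lies 4r/(3π) = 0.763944 m from the diameter, here below the top edge, so the centroid depth is h_c = 0.435 + 0.763944 = 1.19894 m.
A = πr²/2 = π × 1.8²/2 = 5.08938 m².
Resultant F = γ·h_c·A = 14.35203 × 1.19894 × 5.08938 = 87.5741 kN.

F ≈ 87.57 kN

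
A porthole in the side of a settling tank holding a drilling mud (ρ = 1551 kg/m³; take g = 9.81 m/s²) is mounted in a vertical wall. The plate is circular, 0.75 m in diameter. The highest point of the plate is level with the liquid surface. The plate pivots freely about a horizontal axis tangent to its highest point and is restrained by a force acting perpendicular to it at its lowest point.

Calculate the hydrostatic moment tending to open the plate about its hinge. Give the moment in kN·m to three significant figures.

M ≈ 1.18 kN·m

γ = ρg = 1551 × 9.81 / 1000 = 15.21531 kN/m³.
The centroid is at the centre, 0.375 m below the top of the plate, so the centroid depth is h_c = 0.375 m.
A = π(0.375)² = 0.441786 m².
Resultant F = γ·h_c·A = 15.21531 × 0.375 × 0.441786 = 2.52072 kN.
I_c = πr⁴/4 = π × 0.375⁴/4 = 0.0155316 m⁴.
Centre of pressure: y_p = y_c + I_c/(y_c·A) = 0.375 + 0.0155316/(0.375 × 0.441786) = 0.375 + 0.0937504 = 0.46875 m along the plane.
The resultant acts 0.375 + 0.0937504 = 0.46875 m (along the plate) below the hinge at the top edge, so the moment about the hinge is M = F × 0.46875 = 2.52072 × 0.46875 = 1.18159 kN·m.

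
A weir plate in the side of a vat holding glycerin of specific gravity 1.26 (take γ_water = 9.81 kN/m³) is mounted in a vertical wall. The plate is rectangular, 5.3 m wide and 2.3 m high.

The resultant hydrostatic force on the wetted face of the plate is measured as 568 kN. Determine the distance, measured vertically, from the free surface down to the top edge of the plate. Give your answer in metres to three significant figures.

d_top ≈ 2.62 m

γ = 1.26 × 9.81 = 12.3606 kN/m³.
A = 5.3 × 2.3 = 12.19 m².
From F = γ·h_c·A, the centroid depth is h_c = 568/(12.3606 × 12.19) = 3.76969 m.
The centroid lies 2.3/2 = 1.15 m below the top edge, so the top edge sits at h_top = 3.76969 − 1.15 = 2.61969 m below the surface.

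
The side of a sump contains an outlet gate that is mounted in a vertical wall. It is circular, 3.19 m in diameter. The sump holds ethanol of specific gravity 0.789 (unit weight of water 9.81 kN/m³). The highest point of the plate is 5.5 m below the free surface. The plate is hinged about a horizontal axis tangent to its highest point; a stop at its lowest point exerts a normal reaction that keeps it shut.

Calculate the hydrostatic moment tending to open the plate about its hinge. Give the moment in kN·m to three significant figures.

γ = 0.789 × 9.81 = 7.74009 kN/m³.
The centroid is at the centre, 1.595 m below the top of the plate, so the centroid depth is h_c = 5.5 + 1.595 = 7.095 m.
A = π(1.595)² = 7.99229 m².
Resultant F = γ·h_c·A = 7.74009 × 7.095 × 7.99229 = 438.904 kN.
I_c = πr⁴/4 = π × 1.595⁴/4 = 5.08315 m⁴.
Centre of pressure: y_p = y_c + I_c/(y_c·A) = 7.095 + 5.08315/(7.095 × 7.99229) = 7.095 + 0.0896415 = 7.18464 m along the plane.
The resultant acts 1.595 + 0.0896415 = 1.68464 m (along the plate) below the hinge at the top edge, so the moment about the hinge is M = F × 1.68464 = 438.904 × 1.68464 = 739.395 kN·m.

M ≈ 739 kN·m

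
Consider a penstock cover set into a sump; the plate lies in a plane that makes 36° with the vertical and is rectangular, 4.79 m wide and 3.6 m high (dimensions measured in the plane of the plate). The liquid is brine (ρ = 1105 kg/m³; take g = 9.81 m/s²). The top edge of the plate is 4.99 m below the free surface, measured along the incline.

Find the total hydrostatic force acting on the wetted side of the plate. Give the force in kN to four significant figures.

γ = ρg = 1105 × 9.81 / 1000 = 10.84005 kN/m³.
The plate makes 36° with the vertical, i.e. θ = 90° − 36° = 54° to the horizontal. Measuring y along the incline from the free-surface line, vertical depth h = y·sinθ with sinθ = 0.809017.
The centroid lies 3.6/2 = 1.8 m below the top edge, so y_c = 4.99 + 1.8 = 6.79 m and h_c = 6.79 × 0.809017 = 5.49323 m.
A = 4.79 × 3.6 = 17.244 m².
Resultant F = γ·h_c·A = 10.84005 × 5.49323 × 17.244 = 1026.83 kN.

F ≈ 1027 kN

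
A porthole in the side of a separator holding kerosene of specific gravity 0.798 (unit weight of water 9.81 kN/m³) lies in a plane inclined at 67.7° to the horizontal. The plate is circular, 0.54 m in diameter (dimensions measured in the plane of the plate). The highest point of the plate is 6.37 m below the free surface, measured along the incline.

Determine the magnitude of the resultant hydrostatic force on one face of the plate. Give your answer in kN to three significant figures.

F ≈ 11.0 kN

γ = 0.798 × 9.81 = 7.82838 kN/m³.
Let θ = 67.7° be the plate's angle to the horizontal; measure y along the incline from where the plane meets the free surface. Vertical depth h = y·sinθ with sinθ = 0.925210.
The centroid is at the centre, 0.27 m below the top of the plate, so y_c = 6.37 + 0.27 = 6.64 m and h_c = 6.64 × 0.925210 = 6.14339 m.
A = π(0.27)² = 0.229022 m².
Resultant F = γ·h_c·A = 7.82838 × 6.14339 × 0.229022 = 11.0143 kN.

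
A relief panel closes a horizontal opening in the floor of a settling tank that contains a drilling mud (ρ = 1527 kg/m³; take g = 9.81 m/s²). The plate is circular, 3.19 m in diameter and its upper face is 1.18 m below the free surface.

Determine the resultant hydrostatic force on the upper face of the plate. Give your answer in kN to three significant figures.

γ = ρg = 1527 × 9.81 / 1000 = 14.97987 kN/m³.
The plate is horizontal, so pressure is uniform at p = γ·h = 14.97987 × 1.18 = 17.6762 kN/m².
A = π(1.595)² = 7.99229 m².
F = p·A = 17.6762 × 7.99229 = 141.273 kN.

F ≈ 141 kN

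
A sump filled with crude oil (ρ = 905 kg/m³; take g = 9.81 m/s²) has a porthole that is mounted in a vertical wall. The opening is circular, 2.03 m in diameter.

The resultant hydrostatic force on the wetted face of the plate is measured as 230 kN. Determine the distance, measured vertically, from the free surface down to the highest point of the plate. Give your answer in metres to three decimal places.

γ = ρg = 905 × 9.81 / 1000 = 8.87805 kN/m³.
A = π(1.015)² = 3.23655 m².
From F = γ·h_c·A, the centroid depth is h_c = 230/(8.87805 × 3.23655) = 8.00438 m.
The centroid is at the centre, 1.015 m below the top of the plate, so the highest point sits at h_top = 8.00438 − 1.015 = 6.98938 m below the surface.

d_top ≈ 6.989 m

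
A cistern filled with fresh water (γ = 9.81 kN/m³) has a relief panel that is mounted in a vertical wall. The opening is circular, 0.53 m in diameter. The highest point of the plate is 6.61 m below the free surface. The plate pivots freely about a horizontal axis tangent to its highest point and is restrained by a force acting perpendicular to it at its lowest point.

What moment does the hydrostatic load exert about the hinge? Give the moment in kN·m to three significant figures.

M ≈ 3.98 kN·m

γ = 9.81 kN/m³.
The centroid is at the centre, 0.265 m below the top of the plate, so the centroid depth is h_c = 6.61 + 0.265 = 6.875 m.
A = π(0.265)² = 0.220618 m².
Resultant F = γ·h_c·A = 9.81 × 6.875 × 0.220618 = 14.8793 kN.
I_c = πr⁴/4 = π × 0.265⁴/4 = 0.00387323 m⁴.
Centre of pressure: y_p = y_c + I_c/(y_c·A) = 6.875 + 0.00387323/(6.875 × 0.220618) = 6.875 + 0.00255364 = 6.87755 m along the plane.
The resultant acts 0.265 + 0.00255364 = 0.267554 m (along the plate) below the hinge at the top edge, so the moment about the hinge is M = F × 0.267554 = 14.8793 × 0.267554 = 3.98102 kN·m.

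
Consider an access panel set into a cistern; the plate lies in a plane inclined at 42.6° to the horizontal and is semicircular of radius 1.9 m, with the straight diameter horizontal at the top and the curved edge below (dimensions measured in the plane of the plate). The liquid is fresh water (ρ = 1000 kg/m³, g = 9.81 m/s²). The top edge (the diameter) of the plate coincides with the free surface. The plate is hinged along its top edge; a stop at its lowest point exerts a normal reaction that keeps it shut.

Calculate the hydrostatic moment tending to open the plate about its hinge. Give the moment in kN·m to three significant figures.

γ = ρg = 1000 × 9.81 = 9810 N/m³ = 9.81 kN/m³.
Let θ = 42.6° be the plate's angle to the horizontal; measure y along the incline from where the plane meets the free surface. Vertical depth h = y·sinθ with sinθ = 0.676876.
The centroid of a semicircle lies 4r/(3π) = 0.806385 m from the diameter, here below the top edge, so y_c = 0.806385 m and h_c = 0.806385 × 0.676876 = 0.545823 m.
A = πr²/2 = π × 1.9²/2 = 5.67057 m².
Resultant F = γ·h_c·A = 9.81 × 0.545823 × 5.67057 = 30.3632 kN.
I_c = (π/8 − 8/(9π))·r⁴ = 0.109757 × 1.9⁴ = 1.43036 m⁴.
Centre of pressure: y_p = y_c + I_c/(y_c·A) = 0.806385 + 1.43036/(0.806385 × 5.67057) = 0.806385 + 0.312807 = 1.11919 m along the plane.
The resultant acts 0.806385 + 0.312807 = 1.11919 m (along the plate) below the hinge at the top edge, so the moment about the hinge is M = F × 1.11919 = 30.3632 × 1.11919 = 33.9822 kN·m.

M ≈ 34.0 kN·m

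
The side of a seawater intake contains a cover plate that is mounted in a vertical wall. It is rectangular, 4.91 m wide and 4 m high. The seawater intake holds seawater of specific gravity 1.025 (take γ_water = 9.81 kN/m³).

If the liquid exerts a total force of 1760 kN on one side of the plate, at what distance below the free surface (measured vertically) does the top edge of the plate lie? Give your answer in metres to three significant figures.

γ = 1.025 × 9.81 = 10.05525 kN/m³.
A = 4.91 × 4 = 19.64 m².
From F = γ·h_c·A, the centroid depth is h_c = 1760/(10.05525 × 19.64) = 8.91206 m.
The centroid lies 4/2 = 2 m below the top edge, so the top edge sits at h_top = 8.91206 − 2 = 6.91206 m below the surface.

d_top ≈ 6.91 m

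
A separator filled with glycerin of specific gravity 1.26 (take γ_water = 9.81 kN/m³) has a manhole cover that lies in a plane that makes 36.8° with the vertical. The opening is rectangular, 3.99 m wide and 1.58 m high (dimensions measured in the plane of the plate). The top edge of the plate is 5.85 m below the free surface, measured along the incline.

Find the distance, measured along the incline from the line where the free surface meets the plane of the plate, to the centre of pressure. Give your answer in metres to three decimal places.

γ = 1.26 × 9.81 = 12.3606 kN/m³.
The plate makes 36.8° with the vertical, i.e. θ = 90° − 36.8° = 53.2° to the horizontal. Measuring y along the incline from the free-surface line, vertical depth h = y·sinθ with sinθ = 0.800731.
The centroid lies 1.58/2 = 0.79 m below the top edge, so y_c = 5.85 + 0.79 = 6.64 m and h_c = 6.64 × 0.800731 = 5.31685 m.
A = 3.99 × 1.58 = 6.3042 m².
Resultant F = γ·h_c·A = 12.3606 × 5.31685 × 6.3042 = 414.309 kN.
I_c = b·h³/12 = 3.99 × 1.58³/12 = 1.31148 m⁴.
Centre of pressure: y_p = y_c + I_c/(y_c·A) = 6.64 + 1.31148/(6.64 × 6.3042) = 6.64 + 0.0313302 = 6.67133 m along the plane.

y_p = 6.671 m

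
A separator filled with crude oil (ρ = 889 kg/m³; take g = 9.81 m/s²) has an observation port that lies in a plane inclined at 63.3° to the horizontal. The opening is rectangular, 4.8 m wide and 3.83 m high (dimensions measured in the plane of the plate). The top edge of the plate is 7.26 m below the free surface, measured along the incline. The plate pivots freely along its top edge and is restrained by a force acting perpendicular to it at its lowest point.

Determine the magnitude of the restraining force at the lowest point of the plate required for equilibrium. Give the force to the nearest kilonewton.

γ = ρg = 889 × 9.81 / 1000 = 8.72109 kN/m³.
Let θ = 63.3° be the plate's angle to the horizontal; measure y along the incline from where the plane meets the free surface. Vertical depth h = y·sinθ with sinθ = 0.893371.
The centroid lies 3.83/2 = 1.915 m below the top edge, so y_c = 7.26 + 1.915 = 9.175 m and h_c = 9.175 × 0.893371 = 8.19668 m.
A = 4.8 × 3.83 = 18.384 m².
Resultant F = γ·h_c·A = 8.72109 × 8.19668 × 18.384 = 1314.16 kN.
I_c = b·h³/12 = 4.8 × 3.83³/12 = 22.4728 m⁴.
Centre of pressure: y_p = y_c + I_c/(y_c·A) = 9.175 + 22.4728/(9.175 × 18.384) = 9.175 + 0.133233 = 9.30823 m along the plane.
The resultant acts 1.915 + 0.133233 = 2.04823 m (along the plate) below the hinge at the top edge, so the moment about the hinge is M = F × 2.04823 = 1314.16 × 2.04823 = 2691.7 kN·m.
A normal force at the bottom, 3.83 m from the hinge, must supply this moment: P = 2691.7/3.83 = 702.794 kN.

P ≈ 703 kN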